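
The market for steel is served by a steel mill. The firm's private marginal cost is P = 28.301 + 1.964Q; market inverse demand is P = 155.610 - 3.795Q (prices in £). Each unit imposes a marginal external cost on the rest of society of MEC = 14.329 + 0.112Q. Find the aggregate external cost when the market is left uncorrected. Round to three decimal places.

Market equilibrium (private): 28.301 + 1.964Q = 155.610 - 3.795Q → Q_m = 22.1061.
Total external cost = ∫₀^{Q_m} (14.329 + 0.112Q) dQ = 14.329×22.1061 + ½×0.112×22.1061² = 344.1244.

£344.124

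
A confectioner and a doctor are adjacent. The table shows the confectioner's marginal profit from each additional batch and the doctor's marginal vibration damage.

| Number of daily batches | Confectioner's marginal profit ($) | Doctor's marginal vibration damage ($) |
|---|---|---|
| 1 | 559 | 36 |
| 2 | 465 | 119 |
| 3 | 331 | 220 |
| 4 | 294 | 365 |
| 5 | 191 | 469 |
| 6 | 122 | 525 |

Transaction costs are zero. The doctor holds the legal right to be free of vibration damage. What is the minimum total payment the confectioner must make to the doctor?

$375

Efficient level: marginal profit ≥ marginal vibration damage through level 3, so k* = 3.
With the doctor holding the right, the confectioner must at least compensate total damage at k*: 36 + 119 + 220 = 375.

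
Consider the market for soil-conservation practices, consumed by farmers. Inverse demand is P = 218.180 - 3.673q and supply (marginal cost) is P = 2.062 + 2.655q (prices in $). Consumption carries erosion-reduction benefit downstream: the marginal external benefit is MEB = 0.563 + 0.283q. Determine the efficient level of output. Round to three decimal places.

q* = 35.845

Social marginal benefit = demand + MEB = 218.743 - 3.390q.
Set SMB = MC: 218.743 - 3.390q = 2.062 + 2.655q → q* = 35.8447.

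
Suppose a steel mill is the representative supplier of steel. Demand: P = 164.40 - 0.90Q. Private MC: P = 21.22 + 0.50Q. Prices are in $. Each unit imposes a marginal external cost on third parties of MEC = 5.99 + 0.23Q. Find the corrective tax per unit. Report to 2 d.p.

Social marginal cost = private MC + MEC = 27.21 + 0.73Q.
Set SMC = demand: 27.21 + 0.73Q = 164.40 - 0.90Q → Q* = 84.1656.
The Pigouvian tax equals MEC at Q*: 5.99 + 0.23×84.1656 = 25.3481.

tax = $25.35 per unit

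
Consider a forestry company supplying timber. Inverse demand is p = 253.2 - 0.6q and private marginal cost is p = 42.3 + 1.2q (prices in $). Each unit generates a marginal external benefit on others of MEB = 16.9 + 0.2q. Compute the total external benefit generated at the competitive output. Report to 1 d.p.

$3352.9

Market equilibrium (private): 42.3 + 1.2q = 253.2 - 0.6q → q_m = 117.1667.
Total external benefit = ∫₀^{q_m} (16.9 + 0.2q) dq = 16.9×117.1667 + ½×0.2×117.1667² = 3352.9208.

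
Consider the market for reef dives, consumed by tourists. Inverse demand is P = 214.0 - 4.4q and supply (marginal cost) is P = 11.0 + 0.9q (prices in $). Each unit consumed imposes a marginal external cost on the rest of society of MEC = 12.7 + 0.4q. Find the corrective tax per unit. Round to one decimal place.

tax = $26.1 per unit

Social marginal benefit = demand − MEC = 201.3 - 4.8q.
Set SMB = MC: 201.3 - 4.8q = 11.0 + 0.9q → q* = 33.3860.
The Pigouvian tax equals MEC at q*: 12.7 + 0.4×33.3860 = 26.0544.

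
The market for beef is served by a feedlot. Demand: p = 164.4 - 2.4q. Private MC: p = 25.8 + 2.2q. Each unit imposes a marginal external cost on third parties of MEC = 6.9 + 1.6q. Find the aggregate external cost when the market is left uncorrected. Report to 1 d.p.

Market equilibrium (private): 25.8 + 2.2q = 164.4 - 2.4q → q_m = 30.1304.
Total external cost = ∫₀^{q_m} (6.9 + 1.6q) dq = 6.9×30.1304 + ½×1.6×30.1304² = 934.1726.

934.2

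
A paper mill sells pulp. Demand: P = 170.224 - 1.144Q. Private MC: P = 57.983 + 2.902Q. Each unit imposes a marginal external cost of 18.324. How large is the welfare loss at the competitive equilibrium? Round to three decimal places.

DWL = 41.494

Market equilibrium (private): 57.983 + 2.902Q = 170.224 - 1.144Q → Q_m = 27.7412.
Social marginal cost = private MC + MEC = 76.307 + 2.902Q.
Set SMC = demand: 76.307 + 2.902Q = 170.224 - 1.144Q → Q* = 23.2123.
The welfare-loss triangle has base |Q_m − Q*| and height MEC(Q_m) (the vertical gap between SMC and demand is zero at Q* and MEC at Q_m).
DWL = ½ × 4.5289 × 18.3240 = 41.4938.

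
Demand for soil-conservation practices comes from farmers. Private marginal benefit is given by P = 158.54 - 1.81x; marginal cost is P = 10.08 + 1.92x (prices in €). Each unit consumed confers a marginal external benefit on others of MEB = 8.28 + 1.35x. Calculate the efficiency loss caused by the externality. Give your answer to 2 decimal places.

Market equilibrium (private): 10.08 + 1.92x = 158.54 - 1.81x → x_m = 39.8016.
Social marginal benefit = demand + MEB = 166.82 - 0.46x.
Set SMB = MC: 166.82 - 0.46x = 10.08 + 1.92x → x* = 65.8571.
The welfare-loss triangle has base |x_m − x*| and height MEB(x_m) (the vertical gap between SMB and MC is zero at x* and MEB at x_m).
DWL = ½ × 26.0555 × 62.0122 = 807.8794.

DWL = €807.88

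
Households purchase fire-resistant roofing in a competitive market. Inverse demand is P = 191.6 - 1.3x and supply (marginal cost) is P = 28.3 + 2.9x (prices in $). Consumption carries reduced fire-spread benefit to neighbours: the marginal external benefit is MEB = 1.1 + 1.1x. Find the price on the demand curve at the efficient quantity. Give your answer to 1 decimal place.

Social marginal benefit = demand + MEB = 192.7 - 0.2x.
Set SMB = MC: 192.7 - 0.2x = 28.3 + 2.9x → x* = 53.0323.
Consumer price on the demand curve at x*: 191.6 − 1.3×53.0323 = 122.6580.

P = $122.7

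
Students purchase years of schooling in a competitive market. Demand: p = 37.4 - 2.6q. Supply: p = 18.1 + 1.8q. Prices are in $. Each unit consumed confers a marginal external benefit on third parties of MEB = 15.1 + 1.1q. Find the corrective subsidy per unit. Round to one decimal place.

subsidy = $26.6 per unit

Social marginal benefit = demand + MEB = 52.5 - 1.5q.
Set SMB = MC: 52.5 - 1.5q = 18.1 + 1.8q → q* = 10.4242.
The Pigouvian subsidy equals MEB at q*: 15.1 + 1.1×10.4242 = 26.5666.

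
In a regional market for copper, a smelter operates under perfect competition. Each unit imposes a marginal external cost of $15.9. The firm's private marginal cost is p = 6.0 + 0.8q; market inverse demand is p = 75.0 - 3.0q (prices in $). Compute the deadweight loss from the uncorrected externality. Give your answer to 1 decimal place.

Market equilibrium (private): 6.0 + 0.8q = 75.0 - 3.0q → q_m = 18.1579.
Social marginal cost = private MC + MEC = 21.9 + 0.8q.
Set SMC = demand: 21.9 + 0.8q = 75.0 - 3.0q → q* = 13.9737.
Height of the DWL triangle at q_m is SMC(q_m) − demand(q_m) = MEC(q_m) = 15.9000.
DWL = ½ × 4.1842 × 15.9000 = 33.2644.

DWL = $33.3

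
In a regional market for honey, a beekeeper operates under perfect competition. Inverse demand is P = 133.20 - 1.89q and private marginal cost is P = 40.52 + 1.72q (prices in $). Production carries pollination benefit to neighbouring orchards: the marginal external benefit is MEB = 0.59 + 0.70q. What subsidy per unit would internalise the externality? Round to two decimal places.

Social marginal cost = private MC − MEB = 39.93 + 1.02q.
Set SMC = demand: 39.93 + 1.02q = 133.20 - 1.89q → q* = 32.0515.
The Pigouvian subsidy equals MEB at q*: 0.59 + 0.70×32.0515 = 23.0261.

subsidy = $23.03 per unit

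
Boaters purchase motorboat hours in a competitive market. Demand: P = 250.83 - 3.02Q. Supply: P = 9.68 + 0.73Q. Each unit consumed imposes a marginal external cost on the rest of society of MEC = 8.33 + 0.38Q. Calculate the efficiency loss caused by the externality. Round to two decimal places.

DWL = 129.98

Market equilibrium (private): 9.68 + 0.73Q = 250.83 - 3.02Q → Q_m = 64.3067.
Social marginal benefit = demand − MEC = 242.50 - 3.40Q.
Set SMB = MC: 242.50 - 3.40Q = 9.68 + 0.73Q → Q* = 56.3729.
The loss is the area between SMB and MC from Q* to Q_m; with linear curves that's a triangle of height MEC(Q_m).
DWL = ½ × 7.9338 × 32.7665 = 129.9814.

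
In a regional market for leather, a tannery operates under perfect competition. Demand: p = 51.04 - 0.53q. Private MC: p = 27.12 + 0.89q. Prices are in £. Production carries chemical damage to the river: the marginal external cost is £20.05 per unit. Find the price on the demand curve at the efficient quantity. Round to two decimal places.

P = £49.60

Social marginal cost = private MC + MEC = 47.17 + 0.89q.
Set SMC = demand: 47.17 + 0.89q = 51.04 - 0.53q → q* = 2.7254.
Consumer price on the demand curve at q*: 51.04 − 0.53×2.7254 = 49.5955.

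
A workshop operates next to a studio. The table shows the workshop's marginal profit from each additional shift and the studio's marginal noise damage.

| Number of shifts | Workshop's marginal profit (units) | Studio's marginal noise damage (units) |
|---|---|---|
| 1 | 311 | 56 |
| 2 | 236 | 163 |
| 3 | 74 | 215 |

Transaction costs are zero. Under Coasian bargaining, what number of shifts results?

Bargaining reaches the level where marginal profit last exceeds marginal noise damage.
That holds through level 2 (236 ≥ 163) but not at 3 (74 < 215).

2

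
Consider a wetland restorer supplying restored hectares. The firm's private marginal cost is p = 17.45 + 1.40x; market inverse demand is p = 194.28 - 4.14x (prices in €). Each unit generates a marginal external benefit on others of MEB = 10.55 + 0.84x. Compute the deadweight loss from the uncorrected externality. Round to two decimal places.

DWL = €148.50

Market equilibrium (private): 17.45 + 1.40x = 194.28 - 4.14x → x_m = 31.9188.
Social marginal cost = private MC − MEB = 6.90 + 0.56x.
Set SMC = demand: 6.90 + 0.56x = 194.28 - 4.14x → x* = 39.8681.
The loss is the area between SMC and demand from x* to x_m; with linear curves that's a triangle of height MEB(x_m).
DWL = ½ × 7.9493 × 37.3618 = 148.5001.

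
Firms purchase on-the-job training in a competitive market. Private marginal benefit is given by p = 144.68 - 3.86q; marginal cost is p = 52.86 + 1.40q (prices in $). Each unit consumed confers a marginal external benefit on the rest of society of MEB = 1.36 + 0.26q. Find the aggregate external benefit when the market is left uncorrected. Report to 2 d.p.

Market equilibrium (private): 52.86 + 1.40q = 144.68 - 3.86q → q_m = 17.4563.
Total external benefit = ∫₀^{q_m} (1.36 + 0.26q) dq = 1.36×17.4563 + ½×0.26×17.4563² = 63.3545.

$63.35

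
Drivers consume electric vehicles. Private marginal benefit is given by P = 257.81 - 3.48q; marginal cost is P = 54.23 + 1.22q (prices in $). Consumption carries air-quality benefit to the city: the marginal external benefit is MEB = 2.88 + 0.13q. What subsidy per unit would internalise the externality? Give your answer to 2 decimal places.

subsidy = $8.75 per unit

Social marginal benefit = demand + MEB = 260.69 - 3.35q.
Set SMB = MC: 260.69 - 3.35q = 54.23 + 1.22q → q* = 45.1772.
The Pigouvian subsidy equals MEB at q*: 2.88 + 0.13×45.1772 = 8.7530.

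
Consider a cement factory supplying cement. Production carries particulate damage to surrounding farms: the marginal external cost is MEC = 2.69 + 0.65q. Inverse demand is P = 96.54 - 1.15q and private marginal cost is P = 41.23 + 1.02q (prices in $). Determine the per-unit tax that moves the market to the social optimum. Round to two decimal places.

Social marginal cost = private MC + MEC = 43.92 + 1.67q.
Set SMC = demand: 43.92 + 1.67q = 96.54 - 1.15q → q* = 18.6596.
The Pigouvian tax equals MEC at q*: 2.69 + 0.65×18.6596 = 14.8187.

tax = $14.82 per unit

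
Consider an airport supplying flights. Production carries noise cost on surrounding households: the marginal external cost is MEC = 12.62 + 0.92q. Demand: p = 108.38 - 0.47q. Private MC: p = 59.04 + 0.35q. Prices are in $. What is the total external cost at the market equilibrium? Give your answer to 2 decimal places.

Market equilibrium (private): 59.04 + 0.35q = 108.38 - 0.47q → q_m = 60.1707.
Total external cost = ∫₀^{q_m} (12.62 + 0.92q) dq = 12.62×60.1707 + ½×0.92×60.1707² = 2424.7903.

$2424.79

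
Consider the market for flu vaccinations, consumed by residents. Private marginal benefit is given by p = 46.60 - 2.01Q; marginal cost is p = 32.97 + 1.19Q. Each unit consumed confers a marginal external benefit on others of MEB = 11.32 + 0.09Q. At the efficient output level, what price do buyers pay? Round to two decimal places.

Social marginal benefit = demand + MEB = 57.92 - 1.92Q.
Set SMB = MC: 57.92 - 1.92Q = 32.97 + 1.19Q → Q* = 8.0225.
Consumer price on the demand curve at Q*: 46.60 − 2.01×8.0225 = 30.4748.

P = 30.47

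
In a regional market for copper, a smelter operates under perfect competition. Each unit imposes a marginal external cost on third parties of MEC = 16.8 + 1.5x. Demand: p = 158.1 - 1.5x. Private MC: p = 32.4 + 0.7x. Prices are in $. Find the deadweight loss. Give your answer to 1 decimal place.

Market equilibrium (private): 32.4 + 0.7x = 158.1 - 1.5x → x_m = 57.1364.
Social marginal cost = private MC + MEC = 49.2 + 2.2x.
Set SMC = demand: 49.2 + 2.2x = 158.1 - 1.5x → x* = 29.4324.
The loss is the area between SMC and demand from x* to x_m; with linear curves that's a triangle of height MEC(x_m).
DWL = ½ × 27.7040 × 102.5045 = 1419.8923.

DWL = $1419.9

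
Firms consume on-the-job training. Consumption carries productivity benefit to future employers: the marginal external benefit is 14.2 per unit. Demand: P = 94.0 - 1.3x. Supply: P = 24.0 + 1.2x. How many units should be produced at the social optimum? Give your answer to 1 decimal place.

Social marginal benefit = demand + MEB = 108.2 - 1.3x.
Set SMB = MC: 108.2 - 1.3x = 24.0 + 1.2x → x* = 33.6800.

x* = 33.7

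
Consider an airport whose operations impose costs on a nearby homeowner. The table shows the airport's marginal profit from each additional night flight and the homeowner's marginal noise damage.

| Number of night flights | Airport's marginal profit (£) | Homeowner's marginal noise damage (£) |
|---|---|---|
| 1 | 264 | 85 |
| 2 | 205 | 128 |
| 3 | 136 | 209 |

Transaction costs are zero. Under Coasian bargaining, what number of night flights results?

Bargaining reaches the level where marginal profit last exceeds marginal noise damage.
That holds through level 2 (205 ≥ 128) but not at 3 (136 < 209).

2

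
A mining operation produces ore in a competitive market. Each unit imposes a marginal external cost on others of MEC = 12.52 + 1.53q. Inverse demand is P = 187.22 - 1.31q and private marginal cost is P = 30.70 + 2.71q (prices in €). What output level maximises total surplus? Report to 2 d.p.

q* = 25.95

Social marginal cost = private MC + MEC = 43.22 + 4.24q.
Set SMC = demand: 43.22 + 4.24q = 187.22 - 1.31q → q* = 25.9459.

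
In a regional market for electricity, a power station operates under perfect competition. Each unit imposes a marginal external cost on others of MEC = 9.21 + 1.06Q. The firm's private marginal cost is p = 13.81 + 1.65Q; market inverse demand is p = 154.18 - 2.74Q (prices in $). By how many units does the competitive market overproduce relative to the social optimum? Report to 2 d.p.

7.91 units

Market equilibrium (private): 13.81 + 1.65Q = 154.18 - 2.74Q → Q_m = 31.9749.
Social marginal cost = private MC + MEC = 23.02 + 2.71Q.
Set SMC = demand: 23.02 + 2.71Q = 154.18 - 2.74Q → Q* = 24.0661.
Gap = |31.9749 − 24.0661| = 7.9088.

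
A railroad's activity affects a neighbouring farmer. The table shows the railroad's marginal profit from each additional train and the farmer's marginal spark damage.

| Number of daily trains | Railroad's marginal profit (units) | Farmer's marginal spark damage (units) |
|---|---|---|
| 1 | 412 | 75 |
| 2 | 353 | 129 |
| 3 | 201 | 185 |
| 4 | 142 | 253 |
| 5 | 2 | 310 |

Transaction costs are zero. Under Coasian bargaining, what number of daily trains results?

Bargaining reaches the level where marginal profit last exceeds marginal spark damage.
That holds through level 3 (201 ≥ 185) but not at 4 (142 < 253).

3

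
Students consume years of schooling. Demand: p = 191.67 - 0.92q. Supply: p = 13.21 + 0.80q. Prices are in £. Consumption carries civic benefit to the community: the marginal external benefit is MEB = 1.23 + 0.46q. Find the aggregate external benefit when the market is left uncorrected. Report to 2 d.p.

Market equilibrium (private): 13.21 + 0.80q = 191.67 - 0.92q → q_m = 103.7558.
Total external benefit = ∫₀^{q_m} (1.23 + 0.46q) dq = 1.23×103.7558 + ½×0.46×103.7558² = 2603.6308.

£2603.63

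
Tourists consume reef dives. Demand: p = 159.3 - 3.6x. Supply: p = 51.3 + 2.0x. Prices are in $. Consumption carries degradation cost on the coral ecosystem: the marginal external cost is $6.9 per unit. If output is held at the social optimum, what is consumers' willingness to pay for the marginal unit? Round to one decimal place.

Social marginal benefit = demand − MEC = 152.4 - 3.6x.
Set SMB = MC: 152.4 - 3.6x = 51.3 + 2.0x → x* = 18.0536.
Consumer price on the demand curve at x*: 159.3 − 3.6×18.0536 = 94.3070.

P = $94.3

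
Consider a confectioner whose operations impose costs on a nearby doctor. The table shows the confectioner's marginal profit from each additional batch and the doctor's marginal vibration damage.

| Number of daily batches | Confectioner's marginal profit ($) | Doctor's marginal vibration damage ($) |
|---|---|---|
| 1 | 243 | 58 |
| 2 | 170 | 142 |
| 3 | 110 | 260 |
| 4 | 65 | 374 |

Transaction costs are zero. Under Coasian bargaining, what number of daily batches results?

Bargaining reaches the level where marginal profit last exceeds marginal vibration damage.
That holds through level 2 (170 ≥ 142) but not at 3 (110 < 260).

2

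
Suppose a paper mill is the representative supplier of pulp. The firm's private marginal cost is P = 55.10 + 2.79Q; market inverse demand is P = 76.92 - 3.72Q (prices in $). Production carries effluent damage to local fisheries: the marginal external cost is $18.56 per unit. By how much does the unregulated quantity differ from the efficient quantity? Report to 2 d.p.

2.85 units

Market equilibrium (private): 55.10 + 2.79Q = 76.92 - 3.72Q → Q_m = 3.3518.
Social marginal cost = private MC + MEC = 73.66 + 2.79Q.
Set SMC = demand: 73.66 + 2.79Q = 76.92 - 3.72Q → Q* = 0.5008.
Gap = |3.3518 − 0.5008| = 2.8510.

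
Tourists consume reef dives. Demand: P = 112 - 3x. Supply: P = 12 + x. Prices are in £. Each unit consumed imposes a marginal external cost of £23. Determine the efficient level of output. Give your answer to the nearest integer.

x* = 19

Social marginal benefit = demand − MEC = 89 - 3x.
Set SMB = MC: 89 - 3x = 12 + x → x* = 19.2500.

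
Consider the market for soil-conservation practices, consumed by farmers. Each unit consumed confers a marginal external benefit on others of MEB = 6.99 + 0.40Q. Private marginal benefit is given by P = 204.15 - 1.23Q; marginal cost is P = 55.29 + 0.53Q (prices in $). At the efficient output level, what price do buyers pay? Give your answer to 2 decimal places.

Social marginal benefit = demand + MEB = 211.14 - 0.83Q.
Set SMB = MC: 211.14 - 0.83Q = 55.29 + 0.53Q → Q* = 114.5956.
Consumer price on the demand curve at Q*: 204.15 − 1.23×114.5956 = 63.1974.

P = $63.20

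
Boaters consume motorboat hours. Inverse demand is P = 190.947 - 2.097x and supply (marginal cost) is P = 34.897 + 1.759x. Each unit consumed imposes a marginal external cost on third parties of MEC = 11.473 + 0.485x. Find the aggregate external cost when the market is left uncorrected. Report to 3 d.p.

861.465

Market equilibrium (private): 34.897 + 1.759x = 190.947 - 2.097x → x_m = 40.4694.
Total external cost = ∫₀^{x_m} (11.473 + 0.485x) dx = 11.473×40.4694 + ½×0.485×40.4694² = 861.4652.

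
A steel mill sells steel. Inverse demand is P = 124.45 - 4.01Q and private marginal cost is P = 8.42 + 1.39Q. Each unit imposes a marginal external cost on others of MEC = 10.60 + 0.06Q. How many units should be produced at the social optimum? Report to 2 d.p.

Social marginal cost = private MC + MEC = 19.02 + 1.45Q.
Set SMC = demand: 19.02 + 1.45Q = 124.45 - 4.01Q → Q* = 19.3095.

Q* = 19.31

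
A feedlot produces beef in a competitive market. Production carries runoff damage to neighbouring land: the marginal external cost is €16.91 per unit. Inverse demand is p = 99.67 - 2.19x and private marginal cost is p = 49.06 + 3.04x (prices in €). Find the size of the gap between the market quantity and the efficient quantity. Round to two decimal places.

3.23 units

Market equilibrium (private): 49.06 + 3.04x = 99.67 - 2.19x → x_m = 9.6769.
Social marginal cost = private MC + MEC = 65.97 + 3.04x.
Set SMC = demand: 65.97 + 3.04x = 99.67 - 2.19x → x* = 6.4436.
Gap = |9.6769 − 6.4436| = 3.2333.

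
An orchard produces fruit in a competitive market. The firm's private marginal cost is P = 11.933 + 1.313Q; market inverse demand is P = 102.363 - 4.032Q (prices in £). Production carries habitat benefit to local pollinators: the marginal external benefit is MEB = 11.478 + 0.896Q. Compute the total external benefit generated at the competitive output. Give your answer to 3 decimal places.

£322.427

Market equilibrium (private): 11.933 + 1.313Q = 102.363 - 4.032Q → Q_m = 16.9186.
Total external benefit = ∫₀^{Q_m} (11.478 + 0.896Q) dQ = 11.478×16.9186 + ½×0.896×16.9186² = 322.4268.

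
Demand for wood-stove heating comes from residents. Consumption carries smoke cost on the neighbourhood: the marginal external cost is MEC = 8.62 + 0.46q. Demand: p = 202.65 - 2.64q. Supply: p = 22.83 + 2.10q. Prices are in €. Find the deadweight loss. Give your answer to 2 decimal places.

Market equilibrium (private): 22.83 + 2.10q = 202.65 - 2.64q → q_m = 37.9367.
Social marginal benefit = demand − MEC = 194.03 - 3.10q.
Set SMB = MC: 194.03 - 3.10q = 22.83 + 2.10q → q* = 32.9231.
Height of the DWL triangle at q_m is MC(q_m) − SMB(q_m) = MEC(q_m) = 26.0709.
DWL = ½ × 5.0136 × 26.0709 = 65.3545.

DWL = €65.35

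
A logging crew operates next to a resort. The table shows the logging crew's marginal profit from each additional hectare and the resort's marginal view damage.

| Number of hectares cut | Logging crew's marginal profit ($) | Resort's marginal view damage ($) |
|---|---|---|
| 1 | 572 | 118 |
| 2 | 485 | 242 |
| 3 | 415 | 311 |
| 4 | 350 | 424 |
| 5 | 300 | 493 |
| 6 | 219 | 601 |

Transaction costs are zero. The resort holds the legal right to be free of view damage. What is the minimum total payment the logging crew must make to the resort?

Efficient level: marginal profit ≥ marginal view damage through level 3, so k* = 3.
With the resort holding the right, the logging crew must at least compensate total damage at k*: 118 + 242 + 311 = 671.

$671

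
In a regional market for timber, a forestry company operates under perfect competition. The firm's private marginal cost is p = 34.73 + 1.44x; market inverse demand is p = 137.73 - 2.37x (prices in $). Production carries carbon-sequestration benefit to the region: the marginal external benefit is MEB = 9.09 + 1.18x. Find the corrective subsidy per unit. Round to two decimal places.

Social marginal cost = private MC − MEB = 25.64 + 0.26x.
Set SMC = demand: 25.64 + 0.26x = 137.73 - 2.37x → x* = 42.6198.
The Pigouvian subsidy equals MEB at x*: 9.09 + 1.18×42.6198 = 59.3814.

subsidy = $59.38 per unit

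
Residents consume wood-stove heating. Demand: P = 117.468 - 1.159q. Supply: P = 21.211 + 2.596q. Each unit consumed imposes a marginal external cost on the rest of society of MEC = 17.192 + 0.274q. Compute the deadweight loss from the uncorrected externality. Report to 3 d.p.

Market equilibrium (private): 21.211 + 2.596q = 117.468 - 1.159q → q_m = 25.6344.
Social marginal benefit = demand − MEC = 100.276 - 1.433q.
Set SMB = MC: 100.276 - 1.433q = 21.211 + 2.596q → q* = 19.6240.
The loss is the area between SMB and MC from q* to q_m; with linear curves that's a triangle of height MEC(q_m).
DWL = ½ × 6.0104 × 24.2158 = 72.7733.

DWL = 72.773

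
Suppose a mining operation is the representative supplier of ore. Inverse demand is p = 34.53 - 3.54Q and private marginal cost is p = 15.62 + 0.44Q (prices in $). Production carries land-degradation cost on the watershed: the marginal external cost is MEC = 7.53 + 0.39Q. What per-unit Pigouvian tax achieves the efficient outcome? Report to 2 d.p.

tax = $8.55 per unit

Social marginal cost = private MC + MEC = 23.15 + 0.83Q.
Set SMC = demand: 23.15 + 0.83Q = 34.53 - 3.54Q → Q* = 2.6041.
The Pigouvian tax equals MEC at Q*: 7.53 + 0.39×2.6041 = 8.5456.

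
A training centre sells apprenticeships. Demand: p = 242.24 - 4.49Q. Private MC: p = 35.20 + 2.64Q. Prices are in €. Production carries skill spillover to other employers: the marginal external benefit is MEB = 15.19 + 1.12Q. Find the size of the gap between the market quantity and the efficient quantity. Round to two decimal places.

Market equilibrium (private): 35.20 + 2.64Q = 242.24 - 4.49Q → Q_m = 29.0379.
Social marginal cost = private MC − MEB = 20.01 + 1.52Q.
Set SMC = demand: 20.01 + 1.52Q = 242.24 - 4.49Q → Q* = 36.9767.
Gap = |29.0379 − 36.9767| = 7.9388.

7.94 units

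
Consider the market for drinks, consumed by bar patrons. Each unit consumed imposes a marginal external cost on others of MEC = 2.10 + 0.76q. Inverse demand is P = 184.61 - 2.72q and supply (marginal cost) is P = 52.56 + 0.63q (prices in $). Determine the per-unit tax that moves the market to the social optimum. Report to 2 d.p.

tax = $26.13 per unit

Social marginal benefit = demand − MEC = 182.51 - 3.48q.
Set SMB = MC: 182.51 - 3.48q = 52.56 + 0.63q → q* = 31.6180.
The Pigouvian tax equals MEC at q*: 2.10 + 0.76×31.6180 = 26.1297.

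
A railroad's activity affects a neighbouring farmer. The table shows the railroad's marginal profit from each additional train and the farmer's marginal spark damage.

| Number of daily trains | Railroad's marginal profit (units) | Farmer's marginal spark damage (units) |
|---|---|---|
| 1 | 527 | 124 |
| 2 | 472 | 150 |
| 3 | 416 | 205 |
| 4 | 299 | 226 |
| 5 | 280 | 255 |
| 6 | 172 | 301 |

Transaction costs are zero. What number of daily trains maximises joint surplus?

Bargaining reaches the level where marginal profit last exceeds marginal spark damage.
That holds through level 5 (280 ≥ 255) but not at 6 (172 < 301).

5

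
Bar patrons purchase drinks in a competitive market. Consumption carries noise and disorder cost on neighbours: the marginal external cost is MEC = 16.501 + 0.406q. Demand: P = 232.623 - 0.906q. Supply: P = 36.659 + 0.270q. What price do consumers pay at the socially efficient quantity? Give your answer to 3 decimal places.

P = 129.846

Social marginal benefit = demand − MEC = 216.122 - 1.312q.
Set SMB = MC: 216.122 - 1.312q = 36.659 + 0.270q → q* = 113.4406.
Consumer price on the demand curve at q*: 232.623 − 0.906×113.4406 = 129.8458.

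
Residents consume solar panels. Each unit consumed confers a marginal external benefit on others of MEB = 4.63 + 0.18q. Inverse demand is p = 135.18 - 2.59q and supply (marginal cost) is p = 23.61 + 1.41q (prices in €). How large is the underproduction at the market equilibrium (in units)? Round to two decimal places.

2.53 units

Market equilibrium (private): 23.61 + 1.41q = 135.18 - 2.59q → q_m = 27.8925.
Social marginal benefit = demand + MEB = 139.81 - 2.41q.
Set SMB = MC: 139.81 - 2.41q = 23.61 + 1.41q → q* = 30.4188.
Gap = |27.8925 − 30.4188| = 2.5263.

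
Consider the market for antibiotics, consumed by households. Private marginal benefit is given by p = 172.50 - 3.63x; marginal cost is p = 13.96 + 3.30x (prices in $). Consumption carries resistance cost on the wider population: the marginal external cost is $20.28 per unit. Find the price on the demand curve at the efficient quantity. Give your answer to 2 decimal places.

P = $100.08

Social marginal benefit = demand − MEC = 152.22 - 3.63x.
Set SMB = MC: 152.22 - 3.63x = 13.96 + 3.30x → x* = 19.9509.
Consumer price on the demand curve at x*: 172.50 − 3.63×19.9509 = 100.0782.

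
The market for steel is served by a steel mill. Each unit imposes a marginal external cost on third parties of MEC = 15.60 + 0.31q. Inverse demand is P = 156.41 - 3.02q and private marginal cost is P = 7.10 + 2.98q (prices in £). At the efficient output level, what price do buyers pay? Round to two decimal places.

Social marginal cost = private MC + MEC = 22.70 + 3.29q.
Set SMC = demand: 22.70 + 3.29q = 156.41 - 3.02q → q* = 21.1902.
Consumer price on the demand curve at q*: 156.41 − 3.02×21.1902 = 92.4156.

P = £92.42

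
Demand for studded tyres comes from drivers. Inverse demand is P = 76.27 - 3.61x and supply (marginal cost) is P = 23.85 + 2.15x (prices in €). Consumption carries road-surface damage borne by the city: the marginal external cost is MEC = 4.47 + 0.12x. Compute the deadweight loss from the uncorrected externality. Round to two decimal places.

Market equilibrium (private): 23.85 + 2.15x = 76.27 - 3.61x → x_m = 9.1007.
Social marginal benefit = demand − MEC = 71.80 - 3.73x.
Set SMB = MC: 71.80 - 3.73x = 23.85 + 2.15x → x* = 8.1548.
Height of the DWL triangle at x_m is MC(x_m) − SMB(x_m) = MEC(x_m) = 5.5621.
DWL = ½ × 0.9459 × 5.5621 = 2.6306.

DWL = €2.63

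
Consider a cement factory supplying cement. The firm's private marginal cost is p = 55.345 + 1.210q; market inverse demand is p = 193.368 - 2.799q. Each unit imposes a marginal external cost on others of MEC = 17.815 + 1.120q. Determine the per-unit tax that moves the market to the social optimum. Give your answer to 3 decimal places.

tax = 44.064 per unit

Social marginal cost = private MC + MEC = 73.160 + 2.330q.
Set SMC = demand: 73.160 + 2.330q = 193.368 - 2.799q → q* = 23.4369.
The Pigouvian tax equals MEC at q*: 17.815 + 1.120×23.4369 = 44.0643.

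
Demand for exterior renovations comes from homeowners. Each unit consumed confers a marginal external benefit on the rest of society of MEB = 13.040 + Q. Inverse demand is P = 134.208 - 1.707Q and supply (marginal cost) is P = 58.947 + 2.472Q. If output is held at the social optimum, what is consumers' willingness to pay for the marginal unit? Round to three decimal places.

Social marginal benefit = demand + MEB = 147.248 - 0.707Q.
Set SMB = MC: 147.248 - 0.707Q = 58.947 + 2.472Q → Q* = 27.7763.
Consumer price on the demand curve at Q*: 134.208 − 1.707×27.7763 = 86.7939.

P = 86.794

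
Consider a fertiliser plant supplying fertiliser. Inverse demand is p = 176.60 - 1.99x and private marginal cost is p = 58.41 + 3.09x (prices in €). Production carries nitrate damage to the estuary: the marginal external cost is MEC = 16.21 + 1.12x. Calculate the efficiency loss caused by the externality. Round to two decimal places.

Market equilibrium (private): 58.41 + 3.09x = 176.60 - 1.99x → x_m = 23.2657.
Social marginal cost = private MC + MEC = 74.62 + 4.21x.
Set SMC = demand: 74.62 + 4.21x = 176.60 - 1.99x → x* = 16.4484.
The loss is the area between SMC and demand from x* to x_m; with linear curves that's a triangle of height MEC(x_m).
DWL = ½ × 6.8173 × 42.2676 = 144.0755.

DWL = €144.08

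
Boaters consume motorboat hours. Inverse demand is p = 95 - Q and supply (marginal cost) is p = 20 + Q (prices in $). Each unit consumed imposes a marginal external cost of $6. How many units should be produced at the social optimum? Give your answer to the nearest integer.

Q* = 35

Social marginal benefit = demand − MEC = 89 - Q.
Set SMB = MC: 89 - Q = 20 + Q → Q* = 34.5000.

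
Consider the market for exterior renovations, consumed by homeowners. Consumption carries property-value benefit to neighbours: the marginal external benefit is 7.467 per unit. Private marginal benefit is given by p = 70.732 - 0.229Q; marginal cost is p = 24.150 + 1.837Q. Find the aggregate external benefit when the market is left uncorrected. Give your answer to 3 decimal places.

168.358

Market equilibrium (private): 24.150 + 1.837Q = 70.732 - 0.229Q → Q_m = 22.5470.
Total external benefit = MEB × Q_m = 7.467 × 22.5470 = 168.3584.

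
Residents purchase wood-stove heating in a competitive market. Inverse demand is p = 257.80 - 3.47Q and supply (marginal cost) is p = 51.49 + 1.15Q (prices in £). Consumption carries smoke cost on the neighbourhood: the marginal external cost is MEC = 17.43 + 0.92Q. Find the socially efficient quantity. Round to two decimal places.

Q* = 34.09

Social marginal benefit = demand − MEC = 240.37 - 4.39Q.
Set SMB = MC: 240.37 - 4.39Q = 51.49 + 1.15Q → Q* = 34.0939.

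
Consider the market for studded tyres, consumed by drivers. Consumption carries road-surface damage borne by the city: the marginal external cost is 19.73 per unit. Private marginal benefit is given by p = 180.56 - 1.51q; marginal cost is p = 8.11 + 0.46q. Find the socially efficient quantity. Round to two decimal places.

q* = 77.52

Social marginal benefit = demand − MEC = 160.83 - 1.51q.
Set SMB = MC: 160.83 - 1.51q = 8.11 + 0.46q → q* = 77.5228.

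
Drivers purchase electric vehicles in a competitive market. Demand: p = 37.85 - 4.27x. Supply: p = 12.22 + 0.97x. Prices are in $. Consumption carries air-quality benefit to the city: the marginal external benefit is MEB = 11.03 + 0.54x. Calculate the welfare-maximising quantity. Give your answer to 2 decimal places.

Social marginal benefit = demand + MEB = 48.88 - 3.73x.
Set SMB = MC: 48.88 - 3.73x = 12.22 + 0.97x → x* = 7.8000.

x* = 7.80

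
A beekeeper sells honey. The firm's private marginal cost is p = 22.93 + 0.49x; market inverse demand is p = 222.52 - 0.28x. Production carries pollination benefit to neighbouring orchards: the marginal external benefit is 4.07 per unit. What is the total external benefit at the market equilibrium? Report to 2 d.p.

1054.98

Market equilibrium (private): 22.93 + 0.49x = 222.52 - 0.28x → x_m = 259.2078.
Total external benefit = MEB × x_m = 4.07 × 259.2078 = 1054.9757.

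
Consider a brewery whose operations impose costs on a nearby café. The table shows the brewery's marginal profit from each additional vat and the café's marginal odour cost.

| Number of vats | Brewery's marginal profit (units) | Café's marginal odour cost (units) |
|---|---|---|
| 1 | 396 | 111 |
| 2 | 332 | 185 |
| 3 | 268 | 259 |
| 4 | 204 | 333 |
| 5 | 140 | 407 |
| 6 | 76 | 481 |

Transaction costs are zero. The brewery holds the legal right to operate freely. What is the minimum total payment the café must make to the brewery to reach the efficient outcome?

Left alone the brewery would choose level 6 (marginal profit stays positive).
Efficient level: k* = 3 (marginal profit ≥ marginal odour cost through 3).
The café must at least cover the brewery's forgone profit from cutting 6→3: 204 + 140 + 76 = 420.

420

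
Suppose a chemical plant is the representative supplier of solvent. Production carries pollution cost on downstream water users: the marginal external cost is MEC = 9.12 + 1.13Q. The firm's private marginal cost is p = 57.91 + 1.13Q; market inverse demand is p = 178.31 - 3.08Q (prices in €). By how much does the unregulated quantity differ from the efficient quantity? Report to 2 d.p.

Market equilibrium (private): 57.91 + 1.13Q = 178.31 - 3.08Q → Q_m = 28.5986.
Social marginal cost = private MC + MEC = 67.03 + 2.26Q.
Set SMC = demand: 67.03 + 2.26Q = 178.31 - 3.08Q → Q* = 20.8390.
Gap = |28.5986 − 20.8390| = 7.7596.

7.76 units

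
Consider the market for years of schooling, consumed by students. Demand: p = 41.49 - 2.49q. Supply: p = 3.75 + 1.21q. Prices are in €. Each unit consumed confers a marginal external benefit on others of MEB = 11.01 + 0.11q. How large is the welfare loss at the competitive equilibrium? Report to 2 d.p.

DWL = €20.50

Market equilibrium (private): 3.75 + 1.21q = 41.49 - 2.49q → q_m = 10.2000.
Social marginal benefit = demand + MEB = 52.50 - 2.38q.
Set SMB = MC: 52.50 - 2.38q = 3.75 + 1.21q → q* = 13.5794.
Height of the DWL triangle at q_m is SMB(q_m) − MC(q_m) = MEB(q_m) = 12.1320.
DWL = ½ × 3.3794 × 12.1320 = 20.4994.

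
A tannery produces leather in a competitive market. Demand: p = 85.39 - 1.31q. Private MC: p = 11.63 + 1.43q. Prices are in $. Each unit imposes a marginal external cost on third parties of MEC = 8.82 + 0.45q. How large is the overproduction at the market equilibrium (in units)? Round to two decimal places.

6.56 units

Market equilibrium (private): 11.63 + 1.43q = 85.39 - 1.31q → q_m = 26.9197.
Social marginal cost = private MC + MEC = 20.45 + 1.88q.
Set SMC = demand: 20.45 + 1.88q = 85.39 - 1.31q → q* = 20.3574.
Gap = |26.9197 − 20.3574| = 6.5623.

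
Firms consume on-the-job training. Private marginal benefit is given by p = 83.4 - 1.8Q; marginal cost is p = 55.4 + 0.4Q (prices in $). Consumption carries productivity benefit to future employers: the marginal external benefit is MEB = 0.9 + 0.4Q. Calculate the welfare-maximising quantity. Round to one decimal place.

Social marginal benefit = demand + MEB = 84.3 - 1.4Q.
Set SMB = MC: 84.3 - 1.4Q = 55.4 + 0.4Q → Q* = 16.0556.

Q* = 16.1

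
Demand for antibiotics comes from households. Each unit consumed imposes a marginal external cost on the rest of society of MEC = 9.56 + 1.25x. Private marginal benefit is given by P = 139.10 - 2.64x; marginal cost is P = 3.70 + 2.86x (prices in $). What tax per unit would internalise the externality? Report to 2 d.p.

Social marginal benefit = demand − MEC = 129.54 - 3.89x.
Set SMB = MC: 129.54 - 3.89x = 3.70 + 2.86x → x* = 18.6430.
The Pigouvian tax equals MEC at x*: 9.56 + 1.25×18.6430 = 32.8638.

tax = $32.86 per unit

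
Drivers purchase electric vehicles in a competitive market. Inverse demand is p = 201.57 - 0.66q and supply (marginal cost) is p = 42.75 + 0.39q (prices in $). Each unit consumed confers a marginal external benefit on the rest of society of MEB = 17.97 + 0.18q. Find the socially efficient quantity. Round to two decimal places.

q* = 203.21

Social marginal benefit = demand + MEB = 219.54 - 0.48q.
Set SMB = MC: 219.54 - 0.48q = 42.75 + 0.39q → q* = 203.2069.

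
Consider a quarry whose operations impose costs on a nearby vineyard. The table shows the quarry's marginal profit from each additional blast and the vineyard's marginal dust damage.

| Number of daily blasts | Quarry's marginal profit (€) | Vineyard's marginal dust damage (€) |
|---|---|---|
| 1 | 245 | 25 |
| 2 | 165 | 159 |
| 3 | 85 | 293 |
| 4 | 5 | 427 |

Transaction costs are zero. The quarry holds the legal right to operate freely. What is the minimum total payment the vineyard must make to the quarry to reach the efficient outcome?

Left alone the quarry would choose level 4 (marginal profit stays positive).
Efficient level: k* = 2 (marginal profit ≥ marginal dust damage through 2).
The vineyard must at least cover the quarry's forgone profit from cutting 4→2: 85 + 5 = 90.

€90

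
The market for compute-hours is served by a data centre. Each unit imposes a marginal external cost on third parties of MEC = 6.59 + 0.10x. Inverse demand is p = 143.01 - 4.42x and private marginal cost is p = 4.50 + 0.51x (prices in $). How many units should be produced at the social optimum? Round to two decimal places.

Social marginal cost = private MC + MEC = 11.09 + 0.61x.
Set SMC = demand: 11.09 + 0.61x = 143.01 - 4.42x → x* = 26.2266.

x* = 26.23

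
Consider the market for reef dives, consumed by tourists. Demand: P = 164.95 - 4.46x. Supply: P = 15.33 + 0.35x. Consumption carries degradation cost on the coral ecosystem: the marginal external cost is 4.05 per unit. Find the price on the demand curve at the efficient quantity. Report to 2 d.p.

P = 29.97

Social marginal benefit = demand − MEC = 160.90 - 4.46x.
Set SMB = MC: 160.90 - 4.46x = 15.33 + 0.35x → x* = 30.2640.
Consumer price on the demand curve at x*: 164.95 − 4.46×30.2640 = 29.9726.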